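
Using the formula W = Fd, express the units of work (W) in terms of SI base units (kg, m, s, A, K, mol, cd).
Units of each symbol in W = Fd:
  F (force): kg·m/s²
  d (displacement): m

Multiplying the contributions: [kg·m/s²] · [m]
Adding exponents of each base unit: kg: 1, m: 2, s: -2
SI base units of work: kg·m²/s²

Answer: kg·m²/s²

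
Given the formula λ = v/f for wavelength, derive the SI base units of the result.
Units of each symbol in λ = v/f:
  v (wave speed): m/s
  f (frequency): 1/s  → in the denominator, contributes s

Multiplying the contributions: [m/s] · [s]
Adding exponents of each base unit: m: 1
SI base units of wavelength: m

Answer: m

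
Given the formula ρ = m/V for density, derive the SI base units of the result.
Units of each symbol in ρ = m/V:
  m (mass): kg
  V (volume): m³  → in the denominator, contributes 1/m³

Multiplying the contributions: [kg] · [1/m³]
Adding exponents of each base unit: kg: 1, m: -3
SI base units of density: kg/m³

Answer: kg/m³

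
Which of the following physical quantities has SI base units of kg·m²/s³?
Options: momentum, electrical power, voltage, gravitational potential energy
Checking the SI base units of each option:
  momentum (p = mv): kg·m/s  ✗
  electrical power (P = IV): kg·m²/s³  ✓ matches
  voltage (V = IR): kg·m²/(s³·A)  ✗
  gravitational potential energy (U = -GMm/r): kg·m²/s²  ✗

Only electrical power has units kg·m²/s³.

Answer: electrical power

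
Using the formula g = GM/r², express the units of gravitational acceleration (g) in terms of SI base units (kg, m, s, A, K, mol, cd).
Units of each symbol in g = GM/r²:
  G (gravitational constant): m³/(kg·s²)
  M (mass): kg
  r (distance): m  → to the power 2 in the denominator, contributes 1/m²

Multiplying the contributions: [m³/(kg·s²)] · [kg] · [1/m²]
Adding exponents of each base unit: m: 1, s: -2
SI base units of gravitational acceleration: m/s²

Answer: m/s²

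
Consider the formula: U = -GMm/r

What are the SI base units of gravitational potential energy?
Units of each symbol in U = -GMm/r:
  G (gravitational constant): m³/(kg·s²)
  M (mass): kg
  m (mass): kg
  r (distance): m  → in the denominator, contributes 1/m
  The minus sign does not affect the units.

Multiplying the contributions: [m³/(kg·s²)] · [kg] · [kg] · [1/m]
Adding exponents of each base unit: kg: 1, m: 2, s: -2
SI base units of gravitational potential energy: kg·m²/s²

Answer: kg·m²/s²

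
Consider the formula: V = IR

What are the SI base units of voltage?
Units of each symbol in V = IR:
  I (current): A
  R (resistance, in ohms): kg·m²/(s³·A²)

Multiplying the contributions: [A] · [kg·m²/(s³·A²)]
Adding exponents of each base unit: kg: 1, m: 2, s: -3, A: -1
SI base units of voltage: kg·m²/(s³·A)

Answer: kg·m²/(s³·A)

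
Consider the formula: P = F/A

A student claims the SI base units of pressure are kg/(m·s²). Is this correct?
Units of each symbol in P = F/A:
  F (force): kg·m/s²
  A (area): m²  → in the denominator, contributes 1/m²

Multiplying the contributions: [kg·m/s²] · [1/m²]
Adding exponents of each base unit: kg: 1, m: -1, s: -2
SI base units of pressure: kg/(m·s²)

The claimed units kg/(m·s²) match the derived units, so the claim is correct.

Answer: Yes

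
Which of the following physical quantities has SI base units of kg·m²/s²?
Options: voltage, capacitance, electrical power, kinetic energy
Checking the SI base units of each option:
  voltage (V = IR): kg·m²/(s³·A)  ✗
  capacitance (C = Q/V): s⁴·A²/(kg·m²)  ✗
  electrical power (P = IV): kg·m²/s³  ✗
  kinetic energy (E = ½mv²): kg·m²/s²  ✓ matches

Only kinetic energy has units kg·m²/s².

Answer: kinetic energy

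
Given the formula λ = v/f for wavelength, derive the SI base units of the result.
Units of each symbol in λ = v/f:
  v (wave speed): m/s
  f (frequency): 1/s  → in the denominator, contributes s

Multiplying the contributions: [m/s] · [s]
Adding exponents of each base unit: m: 1
SI base units of wavelength: m

Answer: m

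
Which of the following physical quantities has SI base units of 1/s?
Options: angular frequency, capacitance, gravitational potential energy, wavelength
Checking the SI base units of each option:
  angular frequency (ω = 2πf): 1/s  ✓ matches
  capacitance (C = Q/V): s⁴·A²/(kg·m²)  ✗
  gravitational potential energy (U = -GMm/r): kg·m²/s²  ✗
  wavelength (λ = v/f): m  ✗

Only angular frequency has units 1/s.

Answer: angular frequency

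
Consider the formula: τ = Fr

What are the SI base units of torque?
Units of each symbol in τ = Fr:
  F (force): kg·m/s²
  r (lever arm): m

Multiplying the contributions: [kg·m/s²] · [m]
Adding exponents of each base unit: kg: 1, m: 2, s: -2
SI base units of torque: kg·m²/s²

Answer: kg·m²/s²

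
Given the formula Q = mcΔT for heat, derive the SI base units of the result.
Units of each symbol in Q = mcΔT:
  m (mass): kg
  c (specific heat capacity, in J/(kg·K)): m²/(s²·K)
  ΔT (temperature change): K

Multiplying the contributions: [kg] · [m²/(s²·K)] · [K]
Adding exponents of each base unit: kg: 1, m: 2, s: -2
SI base units of heat: kg·m²/s²

Answer: kg·m²/s²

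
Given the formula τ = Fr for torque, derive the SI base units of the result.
Units of each symbol in τ = Fr:
  F (force): kg·m/s²
  r (lever arm): m

Multiplying the contributions: [kg·m/s²] · [m]
Adding exponents of each base unit: kg: 1, m: 2, s: -2
SI base units of torque: kg·m²/s²

Answer: kg·m²/s²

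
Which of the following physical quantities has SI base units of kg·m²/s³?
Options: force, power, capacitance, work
Checking the SI base units of each option:
  force (F = ma): kg·m/s²  ✗
  power (P = W/t): kg·m²/s³  ✓ matches
  capacitance (C = Q/V): s⁴·A²/(kg·m²)  ✗
  work (W = Fd): kg·m²/s²  ✗

Only power has units kg·m²/s³.

Answer: power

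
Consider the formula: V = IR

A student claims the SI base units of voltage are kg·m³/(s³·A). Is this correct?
Units of each symbol in V = IR:
  I (current): A
  R (resistance, in ohms): kg·m²/(s³·A²)

Multiplying the contributions: [A] · [kg·m²/(s³·A²)]
Adding exponents of each base unit: kg: 1, m: 2, s: -3, A: -1
SI base units of voltage: kg·m²/(s³·A)

The claimed units kg·m³/(s³·A) (exponents kg: 1, m: 3, s: -3, A: -1) do not match the derived units kg·m²/(s³·A) (exponents kg: 1, m: 2, s: -3, A: -1), so the claim is incorrect.

Answer: No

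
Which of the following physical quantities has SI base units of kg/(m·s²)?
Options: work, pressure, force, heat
Checking the SI base units of each option:
  work (W = Fd): kg·m²/s²  ✗
  pressure (P = F/A): kg/(m·s²)  ✓ matches
  force (F = ma): kg·m/s²  ✗
  heat (Q = mcΔT): kg·m²/s²  ✗

Only pressure has units kg/(m·s²).

Answer: pressure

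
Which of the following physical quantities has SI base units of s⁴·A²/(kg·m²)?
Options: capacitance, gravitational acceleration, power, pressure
Checking the SI base units of each option:
  capacitance (C = Q/V): s⁴·A²/(kg·m²)  ✓ matches
  gravitational acceleration (g = GM/r²): m/s²  ✗
  power (P = W/t): kg·m²/s³  ✗
  pressure (P = F/A): kg/(m·s²)  ✗

Only capacitance has units s⁴·A²/(kg·m²).

Answer: capacitance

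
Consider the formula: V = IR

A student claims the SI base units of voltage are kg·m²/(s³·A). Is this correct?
Units of each symbol in V = IR:
  I (current): A
  R (resistance, in ohms): kg·m²/(s³·A²)

Multiplying the contributions: [A] · [kg·m²/(s³·A²)]
Adding exponents of each base unit: kg: 1, m: 2, s: -3, A: -1
SI base units of voltage: kg·m²/(s³·A)

The claimed units kg·m²/(s³·A) match the derived units, so the claim is correct.

Answer: Yes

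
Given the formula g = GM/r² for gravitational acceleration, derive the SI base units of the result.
Units of each symbol in g = GM/r²:
  G (gravitational constant): m³/(kg·s²)
  M (mass): kg
  r (distance): m  → to the power 2 in the denominator, contributes 1/m²

Multiplying the contributions: [m³/(kg·s²)] · [kg] · [1/m²]
Adding exponents of each base unit: m: 1, s: -2
SI base units of gravitational acceleration: m/s²

Answer: m/s²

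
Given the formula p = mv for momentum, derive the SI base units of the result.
Units of each symbol in p = mv:
  m (mass): kg
  v (velocity): m/s

Multiplying the contributions: [kg] · [m/s]
Adding exponents of each base unit: kg: 1, m: 1, s: -1
SI base units of momentum: kg·m/s

Answer: kg·m/s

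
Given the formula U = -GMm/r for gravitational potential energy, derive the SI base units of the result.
Units of each symbol in U = -GMm/r:
  G (gravitational constant): m³/(kg·s²)
  M (mass): kg
  m (mass): kg
  r (distance): m  → in the denominator, contributes 1/m
  The minus sign does not affect the units.

Multiplying the contributions: [m³/(kg·s²)] · [kg] · [kg] · [1/m]
Adding exponents of each base unit: kg: 1, m: 2, s: -2
SI base units of gravitational potential energy: kg·m²/s²

Answer: kg·m²/s²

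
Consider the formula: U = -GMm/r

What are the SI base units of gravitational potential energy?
Units of each symbol in U = -GMm/r:
  G (gravitational constant): m³/(kg·s²)
  M (mass): kg
  m (mass): kg
  r (distance): m  → in the denominator, contributes 1/m
  The minus sign does not affect the units.

Multiplying the contributions: [m³/(kg·s²)] · [kg] · [kg] · [1/m]
Adding exponents of each base unit: kg: 1, m: 2, s: -2
SI base units of gravitational potential energy: kg·m²/s²

Answer: kg·m²/s²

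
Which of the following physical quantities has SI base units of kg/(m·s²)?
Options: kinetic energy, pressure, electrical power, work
Checking the SI base units of each option:
  kinetic energy (E = ½mv²): kg·m²/s²  ✗
  pressure (P = F/A): kg/(m·s²)  ✓ matches
  electrical power (P = IV): kg·m²/s³  ✗
  work (W = Fd): kg·m²/s²  ✗

Only pressure has units kg/(m·s²).

Answer: pressure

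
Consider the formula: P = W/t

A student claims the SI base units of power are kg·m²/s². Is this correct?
Units of each symbol in P = W/t:
  W (work): kg·m²/s²
  t (time): s  → in the denominator, contributes 1/s

Multiplying the contributions: [kg·m²/s²] · [1/s]
Adding exponents of each base unit: kg: 1, m: 2, s: -3
SI base units of power: kg·m²/s³

The claimed units kg·m²/s² (exponents kg: 1, m: 2, s: -2) do not match the derived units kg·m²/s³ (exponents kg: 1, m: 2, s: -3), so the claim is incorrect.

Answer: No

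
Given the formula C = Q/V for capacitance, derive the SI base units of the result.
Units of each symbol in C = Q/V:
  Q (charge, in coulombs): s·A
  V (voltage, in volts): kg·m²/(s³·A)  → in the denominator, contributes s³·A/(kg·m²)

Multiplying the contributions: [s·A] · [s³·A/(kg·m²)]
Adding exponents of each base unit: kg: -1, m: -2, s: 4, A: 2
SI base units of capacitance: s⁴·A²/(kg·m²)

Answer: s⁴·A²/(kg·m²)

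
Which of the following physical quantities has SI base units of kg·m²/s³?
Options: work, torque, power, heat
Checking the SI base units of each option:
  work (W = Fd): kg·m²/s²  ✗
  torque (τ = Fr): kg·m²/s²  ✗
  power (P = W/t): kg·m²/s³  ✓ matches
  heat (Q = mcΔT): kg·m²/s²  ✗

Only power has units kg·m²/s³.

Answer: power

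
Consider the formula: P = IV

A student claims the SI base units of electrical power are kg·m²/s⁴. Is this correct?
Units of each symbol in P = IV:
  I (current): A
  V (voltage, in volts): kg·m²/(s³·A)

Multiplying the contributions: [A] · [kg·m²/(s³·A)]
Adding exponents of each base unit: kg: 1, m: 2, s: -3
SI base units of electrical power: kg·m²/s³

The claimed units kg·m²/s⁴ (exponents kg: 1, m: 2, s: -4) do not match the derived units kg·m²/s³ (exponents kg: 1, m: 2, s: -3), so the claim is incorrect.

Answer: No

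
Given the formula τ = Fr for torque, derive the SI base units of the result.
Units of each symbol in τ = Fr:
  F (force): kg·m/s²
  r (lever arm): m

Multiplying the contributions: [kg·m/s²] · [m]
Adding exponents of each base unit: kg: 1, m: 2, s: -2
SI base units of torque: kg·m²/s²

Answer: kg·m²/s²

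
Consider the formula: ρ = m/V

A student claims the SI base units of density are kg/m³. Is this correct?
Units of each symbol in ρ = m/V:
  m (mass): kg
  V (volume): m³  → in the denominator, contributes 1/m³

Multiplying the contributions: [kg] · [1/m³]
Adding exponents of each base unit: kg: 1, m: -3
SI base units of density: kg/m³

The claimed units kg/m³ match the derived units, so the claim is correct.

Answer: Yes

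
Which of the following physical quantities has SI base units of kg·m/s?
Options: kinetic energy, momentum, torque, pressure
Checking the SI base units of each option:
  kinetic energy (E = ½mv²): kg·m²/s²  ✗
  momentum (p = mv): kg·m/s  ✓ matches
  torque (τ = Fr): kg·m²/s²  ✗
  pressure (P = F/A): kg/(m·s²)  ✗

Only momentum has units kg·m/s.

Answer: momentum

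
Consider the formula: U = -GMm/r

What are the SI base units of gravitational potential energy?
Units of each symbol in U = -GMm/r:
  G (gravitational constant): m³/(kg·s²)
  M (mass): kg
  m (mass): kg
  r (distance): m  → in the denominator, contributes 1/m
  The minus sign does not affect the units.

Multiplying the contributions: [m³/(kg·s²)] · [kg] · [kg] · [1/m]
Adding exponents of each base unit: kg: 1, m: 2, s: -2
SI base units of gravitational potential energy: kg·m²/s²

Answer: kg·m²/s²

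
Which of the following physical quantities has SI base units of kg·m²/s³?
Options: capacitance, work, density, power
Checking the SI base units of each option:
  capacitance (C = Q/V): s⁴·A²/(kg·m²)  ✗
  work (W = Fd): kg·m²/s²  ✗
  density (ρ = m/V): kg/m³  ✗
  power (P = W/t): kg·m²/s³  ✓ matches

Only power has units kg·m²/s³.

Answer: power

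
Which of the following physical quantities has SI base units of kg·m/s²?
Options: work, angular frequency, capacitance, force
Checking the SI base units of each option:
  work (W = Fd): kg·m²/s²  ✗
  angular frequency (ω = 2πf): 1/s  ✗
  capacitance (C = Q/V): s⁴·A²/(kg·m²)  ✗
  force (F = ma): kg·m/s²  ✓ matches

Only force has units kg·m/s².

Answer: force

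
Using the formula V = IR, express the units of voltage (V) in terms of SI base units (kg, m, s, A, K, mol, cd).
Units of each symbol in V = IR:
  I (current): A
  R (resistance, in ohms): kg·m²/(s³·A²)

Multiplying the contributions: [A] · [kg·m²/(s³·A²)]
Adding exponents of each base unit: kg: 1, m: 2, s: -3, A: -1
SI base units of voltage: kg·m²/(s³·A)

Answer: kg·m²/(s³·A)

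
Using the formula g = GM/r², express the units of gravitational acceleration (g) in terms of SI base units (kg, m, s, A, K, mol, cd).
Units of each symbol in g = GM/r²:
  G (gravitational constant): m³/(kg·s²)
  M (mass): kg
  r (distance): m  → to the power 2 in the denominator, contributes 1/m²

Multiplying the contributions: [m³/(kg·s²)] · [kg] · [1/m²]
Adding exponents of each base unit: m: 1, s: -2
SI base units of gravitational acceleration: m/s²

Answer: m/s²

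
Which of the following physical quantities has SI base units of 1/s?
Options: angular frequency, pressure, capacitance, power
Checking the SI base units of each option:
  angular frequency (ω = 2πf): 1/s  ✓ matches
  pressure (P = F/A): kg/(m·s²)  ✗
  capacitance (C = Q/V): s⁴·A²/(kg·m²)  ✗
  power (P = W/t): kg·m²/s³  ✗

Only angular frequency has units 1/s.

Answer: angular frequency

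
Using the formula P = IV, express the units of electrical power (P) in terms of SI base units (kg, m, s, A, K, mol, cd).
Units of each symbol in P = IV:
  I (current): A
  V (voltage, in volts): kg·m²/(s³·A)

Multiplying the contributions: [A] · [kg·m²/(s³·A)]
Adding exponents of each base unit: kg: 1, m: 2, s: -3
SI base units of electrical power: kg·m²/s³

Answer: kg·m²/s³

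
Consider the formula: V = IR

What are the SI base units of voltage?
Units of each symbol in V = IR:
  I (current): A
  R (resistance, in ohms): kg·m²/(s³·A²)

Multiplying the contributions: [A] · [kg·m²/(s³·A²)]
Adding exponents of each base unit: kg: 1, m: 2, s: -3, A: -1
SI base units of voltage: kg·m²/(s³·A)

Answer: kg·m²/(s³·A)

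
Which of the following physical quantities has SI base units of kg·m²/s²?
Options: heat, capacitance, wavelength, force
Checking the SI base units of each option:
  heat (Q = mcΔT): kg·m²/s²  ✓ matches
  capacitance (C = Q/V): s⁴·A²/(kg·m²)  ✗
  wavelength (λ = v/f): m  ✗
  force (F = ma): kg·m/s²  ✗

Only heat has units kg·m²/s².

Answer: heat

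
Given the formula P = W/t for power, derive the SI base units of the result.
Units of each symbol in P = W/t:
  W (work): kg·m²/s²
  t (time): s  → in the denominator, contributes 1/s

Multiplying the contributions: [kg·m²/s²] · [1/s]
Adding exponents of each base unit: kg: 1, m: 2, s: -3
SI base units of power: kg·m²/s³

Answer: kg·m²/s³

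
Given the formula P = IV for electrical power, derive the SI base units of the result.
Units of each symbol in P = IV:
  I (current): A
  V (voltage, in volts): kg·m²/(s³·A)

Multiplying the contributions: [A] · [kg·m²/(s³·A)]
Adding exponents of each base unit: kg: 1, m: 2, s: -3
SI base units of electrical power: kg·m²/s³

Answer: kg·m²/s³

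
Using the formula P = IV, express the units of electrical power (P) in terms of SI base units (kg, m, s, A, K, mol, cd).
Units of each symbol in P = IV:
  I (current): A
  V (voltage, in volts): kg·m²/(s³·A)

Multiplying the contributions: [A] · [kg·m²/(s³·A)]
Adding exponents of each base unit: kg: 1, m: 2, s: -3
SI base units of electrical power: kg·m²/s³

Answer: kg·m²/s³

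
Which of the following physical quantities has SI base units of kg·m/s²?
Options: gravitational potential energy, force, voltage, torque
Checking the SI base units of each option:
  gravitational potential energy (U = -GMm/r): kg·m²/s²  ✗
  force (F = ma): kg·m/s²  ✓ matches
  voltage (V = IR): kg·m²/(s³·A)  ✗
  torque (τ = Fr): kg·m²/s²  ✗

Only force has units kg·m/s².

Answer: force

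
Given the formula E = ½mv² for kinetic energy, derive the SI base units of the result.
Units of each symbol in E = ½mv²:
  m (mass): kg
  v (speed): m/s  → to the power 2, contributes m²/s²
  The factor ½ is dimensionless.

Multiplying the contributions: [kg] · [m²/s²]
Adding exponents of each base unit: kg: 1, m: 2, s: -2
SI base units of kinetic energy: kg·m²/s²

Answer: kg·m²/s²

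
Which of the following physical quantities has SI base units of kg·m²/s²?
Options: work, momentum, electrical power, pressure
Checking the SI base units of each option:
  work (W = Fd): kg·m²/s²  ✓ matches
  momentum (p = mv): kg·m/s  ✗
  electrical power (P = IV): kg·m²/s³  ✗
  pressure (P = F/A): kg/(m·s²)  ✗

Only work has units kg·m²/s².

Answer: work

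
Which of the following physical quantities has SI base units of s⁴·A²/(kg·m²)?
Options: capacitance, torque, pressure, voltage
Checking the SI base units of each option:
  capacitance (C = Q/V): s⁴·A²/(kg·m²)  ✓ matches
  torque (τ = Fr): kg·m²/s²  ✗
  pressure (P = F/A): kg/(m·s²)  ✗
  voltage (V = IR): kg·m²/(s³·A)  ✗

Only capacitance has units s⁴·A²/(kg·m²).

Answer: capacitance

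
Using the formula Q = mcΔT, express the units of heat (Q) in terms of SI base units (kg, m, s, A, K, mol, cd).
Units of each symbol in Q = mcΔT:
  m (mass): kg
  c (specific heat capacity, in J/(kg·K)): m²/(s²·K)
  ΔT (temperature change): K

Multiplying the contributions: [kg] · [m²/(s²·K)] · [K]
Adding exponents of each base unit: kg: 1, m: 2, s: -2
SI base units of heat: kg·m²/s²

Answer: kg·m²/s²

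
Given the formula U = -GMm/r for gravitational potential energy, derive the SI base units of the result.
Units of each symbol in U = -GMm/r:
  G (gravitational constant): m³/(kg·s²)
  M (mass): kg
  m (mass): kg
  r (distance): m  → in the denominator, contributes 1/m
  The minus sign does not affect the units.

Multiplying the contributions: [m³/(kg·s²)] · [kg] · [kg] · [1/m]
Adding exponents of each base unit: kg: 1, m: 2, s: -2
SI base units of gravitational potential energy: kg·m²/s²

Answer: kg·m²/s²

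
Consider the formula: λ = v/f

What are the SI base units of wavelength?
Units of each symbol in λ = v/f:
  v (wave speed): m/s
  f (frequency): 1/s  → in the denominator, contributes s

Multiplying the contributions: [m/s] · [s]
Adding exponents of each base unit: m: 1
SI base units of wavelength: m

Answer: m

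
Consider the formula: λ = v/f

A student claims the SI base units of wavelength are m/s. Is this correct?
Units of each symbol in λ = v/f:
  v (wave speed): m/s
  f (frequency): 1/s  → in the denominator, contributes s

Multiplying the contributions: [m/s] · [s]
Adding exponents of each base unit: m: 1
SI base units of wavelength: m

The claimed units m/s (exponents m: 1, s: -1) do not match the derived units m (exponents m: 1), so the claim is incorrect.

Answer: No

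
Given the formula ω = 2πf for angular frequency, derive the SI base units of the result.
Units of each symbol in ω = 2πf:
  f (frequency): 1/s
  The factor 2π is dimensionless.

Multiplying the contributions: [1/s]
Adding exponents of each base unit: s: -1
SI base units of angular frequency: 1/s

Answer: 1/s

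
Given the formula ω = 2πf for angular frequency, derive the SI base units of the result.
Units of each symbol in ω = 2πf:
  f (frequency): 1/s
  The factor 2π is dimensionless.

Multiplying the contributions: [1/s]
Adding exponents of each base unit: s: -1
SI base units of angular frequency: 1/s

Answer: 1/s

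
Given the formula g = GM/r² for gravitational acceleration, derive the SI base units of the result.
Units of each symbol in g = GM/r²:
  G (gravitational constant): m³/(kg·s²)
  M (mass): kg
  r (distance): m  → to the power 2 in the denominator, contributes 1/m²

Multiplying the contributions: [m³/(kg·s²)] · [kg] · [1/m²]
Adding exponents of each base unit: m: 1, s: -2
SI base units of gravitational acceleration: m/s²

Answer: m/s²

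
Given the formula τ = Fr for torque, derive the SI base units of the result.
Units of each symbol in τ = Fr:
  F (force): kg·m/s²
  r (lever arm): m

Multiplying the contributions: [kg·m/s²] · [m]
Adding exponents of each base unit: kg: 1, m: 2, s: -2
SI base units of torque: kg·m²/s²

Answer: kg·m²/s²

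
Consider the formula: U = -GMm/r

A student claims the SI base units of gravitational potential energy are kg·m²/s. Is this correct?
Units of each symbol in U = -GMm/r:
  G (gravitational constant): m³/(kg·s²)
  M (mass): kg
  m (mass): kg
  r (distance): m  → in the denominator, contributes 1/m
  The minus sign does not affect the units.

Multiplying the contributions: [m³/(kg·s²)] · [kg] · [kg] · [1/m]
Adding exponents of each base unit: kg: 1, m: 2, s: -2
SI base units of gravitational potential energy: kg·m²/s²

The claimed units kg·m²/s (exponents kg: 1, m: 2, s: -1) do not match the derived units kg·m²/s² (exponents kg: 1, m: 2, s: -2), so the claim is incorrect.

Answer: No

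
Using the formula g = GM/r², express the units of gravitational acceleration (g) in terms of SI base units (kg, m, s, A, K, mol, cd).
Units of each symbol in g = GM/r²:
  G (gravitational constant): m³/(kg·s²)
  M (mass): kg
  r (distance): m  → to the power 2 in the denominator, contributes 1/m²

Multiplying the contributions: [m³/(kg·s²)] · [kg] · [1/m²]
Adding exponents of each base unit: m: 1, s: -2
SI base units of gravitational acceleration: m/s²

Answer: m/s²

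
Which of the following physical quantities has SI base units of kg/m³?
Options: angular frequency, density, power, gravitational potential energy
Checking the SI base units of each option:
  angular frequency (ω = 2πf): 1/s  ✗
  density (ρ = m/V): kg/m³  ✓ matches
  power (P = W/t): kg·m²/s³  ✗
  gravitational potential energy (U = -GMm/r): kg·m²/s²  ✗

Only density has units kg/m³.

Answer: density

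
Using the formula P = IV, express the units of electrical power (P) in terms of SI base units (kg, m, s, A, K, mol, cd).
Units of each symbol in P = IV:
  I (current): A
  V (voltage, in volts): kg·m²/(s³·A)

Multiplying the contributions: [A] · [kg·m²/(s³·A)]
Adding exponents of each base unit: kg: 1, m: 2, s: -3
SI base units of electrical power: kg·m²/s³

Answer: kg·m²/s³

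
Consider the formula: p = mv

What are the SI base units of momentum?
Units of each symbol in p = mv:
  m (mass): kg
  v (velocity): m/s

Multiplying the contributions: [kg] · [m/s]
Adding exponents of each base unit: kg: 1, m: 1, s: -1
SI base units of momentum: kg·m/s

Answer: kg·m/s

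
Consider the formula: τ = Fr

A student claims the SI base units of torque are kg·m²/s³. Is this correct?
Units of each symbol in τ = Fr:
  F (force): kg·m/s²
  r (lever arm): m

Multiplying the contributions: [kg·m/s²] · [m]
Adding exponents of each base unit: kg: 1, m: 2, s: -2
SI base units of torque: kg·m²/s²

The claimed units kg·m²/s³ (exponents kg: 1, m: 2, s: -3) do not match the derived units kg·m²/s² (exponents kg: 1, m: 2, s: -2), so the claim is incorrect.

Answer: No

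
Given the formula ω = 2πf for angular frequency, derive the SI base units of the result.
Units of each symbol in ω = 2πf:
  f (frequency): 1/s
  The factor 2π is dimensionless.

Multiplying the contributions: [1/s]
Adding exponents of each base unit: s: -1
SI base units of angular frequency: 1/s

Answer: 1/s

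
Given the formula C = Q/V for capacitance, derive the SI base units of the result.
Units of each symbol in C = Q/V:
  Q (charge, in coulombs): s·A
  V (voltage, in volts): kg·m²/(s³·A)  → in the denominator, contributes s³·A/(kg·m²)

Multiplying the contributions: [s·A] · [s³·A/(kg·m²)]
Adding exponents of each base unit: kg: -1, m: -2, s: 4, A: 2
SI base units of capacitance: s⁴·A²/(kg·m²)

Answer: s⁴·A²/(kg·m²)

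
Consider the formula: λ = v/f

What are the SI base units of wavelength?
Units of each symbol in λ = v/f:
  v (wave speed): m/s
  f (frequency): 1/s  → in the denominator, contributes s

Multiplying the contributions: [m/s] · [s]
Adding exponents of each base unit: m: 1
SI base units of wavelength: m

Answer: m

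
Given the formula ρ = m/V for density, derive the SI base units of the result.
Units of each symbol in ρ = m/V:
  m (mass): kg
  V (volume): m³  → in the denominator, contributes 1/m³

Multiplying the contributions: [kg] · [1/m³]
Adding exponents of each base unit: kg: 1, m: -3
SI base units of density: kg/m³

Answer: kg/m³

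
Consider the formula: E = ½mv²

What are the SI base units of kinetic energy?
Units of each symbol in E = ½mv²:
  m (mass): kg
  v (speed): m/s  → to the power 2, contributes m²/s²
  The factor ½ is dimensionless.

Multiplying the contributions: [kg] · [m²/s²]
Adding exponents of each base unit: kg: 1, m: 2, s: -2
SI base units of kinetic energy: kg·m²/s²

Answer: kg·m²/s²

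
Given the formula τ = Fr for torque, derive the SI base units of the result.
Units of each symbol in τ = Fr:
  F (force): kg·m/s²
  r (lever arm): m

Multiplying the contributions: [kg·m/s²] · [m]
Adding exponents of each base unit: kg: 1, m: 2, s: -2
SI base units of torque: kg·m²/s²

Answer: kg·m²/s²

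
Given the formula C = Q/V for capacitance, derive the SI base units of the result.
Units of each symbol in C = Q/V:
  Q (charge, in coulombs): s·A
  V (voltage, in volts): kg·m²/(s³·A)  → in the denominator, contributes s³·A/(kg·m²)

Multiplying the contributions: [s·A] · [s³·A/(kg·m²)]
Adding exponents of each base unit: kg: -1, m: -2, s: 4, A: 2
SI base units of capacitance: s⁴·A²/(kg·m²)

Answer: s⁴·A²/(kg·m²)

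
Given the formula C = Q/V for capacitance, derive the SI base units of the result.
Units of each symbol in C = Q/V:
  Q (charge, in coulombs): s·A
  V (voltage, in volts): kg·m²/(s³·A)  → in the denominator, contributes s³·A/(kg·m²)

Multiplying the contributions: [s·A] · [s³·A/(kg·m²)]
Adding exponents of each base unit: kg: -1, m: -2, s: 4, A: 2
SI base units of capacitance: s⁴·A²/(kg·m²)

Answer: s⁴·A²/(kg·m²)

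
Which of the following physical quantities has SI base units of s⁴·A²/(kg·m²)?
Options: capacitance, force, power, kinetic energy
Checking the SI base units of each option:
  capacitance (C = Q/V): s⁴·A²/(kg·m²)  ✓ matches
  force (F = ma): kg·m/s²  ✗
  power (P = W/t): kg·m²/s³  ✗
  kinetic energy (E = ½mv²): kg·m²/s²  ✗

Only capacitance has units s⁴·A²/(kg·m²).

Answer: capacitance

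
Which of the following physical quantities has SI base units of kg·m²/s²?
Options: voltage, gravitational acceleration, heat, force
Checking the SI base units of each option:
  voltage (V = IR): kg·m²/(s³·A)  ✗
  gravitational acceleration (g = GM/r²): m/s²  ✗
  heat (Q = mcΔT): kg·m²/s²  ✓ matches
  force (F = ma): kg·m/s²  ✗

Only heat has units kg·m²/s².

Answer: heat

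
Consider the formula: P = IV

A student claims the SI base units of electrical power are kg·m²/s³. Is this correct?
Units of each symbol in P = IV:
  I (current): A
  V (voltage, in volts): kg·m²/(s³·A)

Multiplying the contributions: [A] · [kg·m²/(s³·A)]
Adding exponents of each base unit: kg: 1, m: 2, s: -3
SI base units of electrical power: kg·m²/s³

The claimed units kg·m²/s³ match the derived units, so the claim is correct.

Answer: Yes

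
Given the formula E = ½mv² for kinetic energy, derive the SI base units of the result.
Units of each symbol in E = ½mv²:
  m (mass): kg
  v (speed): m/s  → to the power 2, contributes m²/s²
  The factor ½ is dimensionless.

Multiplying the contributions: [kg] · [m²/s²]
Adding exponents of each base unit: kg: 1, m: 2, s: -2
SI base units of kinetic energy: kg·m²/s²

Answer: kg·m²/s²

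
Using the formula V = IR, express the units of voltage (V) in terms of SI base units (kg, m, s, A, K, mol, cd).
Units of each symbol in V = IR:
  I (current): A
  R (resistance, in ohms): kg·m²/(s³·A²)

Multiplying the contributions: [A] · [kg·m²/(s³·A²)]
Adding exponents of each base unit: kg: 1, m: 2, s: -3, A: -1
SI base units of voltage: kg·m²/(s³·A)

Answer: kg·m²/(s³·A)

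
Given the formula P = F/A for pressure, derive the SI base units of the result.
Units of each symbol in P = F/A:
  F (force): kg·m/s²
  A (area): m²  → in the denominator, contributes 1/m²

Multiplying the contributions: [kg·m/s²] · [1/m²]
Adding exponents of each base unit: kg: 1, m: -1, s: -2
SI base units of pressure: kg/(m·s²)

Answer: kg/(m·s²)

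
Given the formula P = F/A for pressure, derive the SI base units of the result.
Units of each symbol in P = F/A:
  F (force): kg·m/s²
  A (area): m²  → in the denominator, contributes 1/m²

Multiplying the contributions: [kg·m/s²] · [1/m²]
Adding exponents of each base unit: kg: 1, m: -1, s: -2
SI base units of pressure: kg/(m·s²)

Answer: kg/(m·s²)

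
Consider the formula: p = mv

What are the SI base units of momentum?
Units of each symbol in p = mv:
  m (mass): kg
  v (velocity): m/s

Multiplying the contributions: [kg] · [m/s]
Adding exponents of each base unit: kg: 1, m: 1, s: -1
SI base units of momentum: kg·m/s

Answer: kg·m/s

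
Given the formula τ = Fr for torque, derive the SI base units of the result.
Units of each symbol in τ = Fr:
  F (force): kg·m/s²
  r (lever arm): m

Multiplying the contributions: [kg·m/s²] · [m]
Adding exponents of each base unit: kg: 1, m: 2, s: -2
SI base units of torque: kg·m²/s²

Answer: kg·m²/s²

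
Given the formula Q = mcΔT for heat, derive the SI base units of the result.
Units of each symbol in Q = mcΔT:
  m (mass): kg
  c (specific heat capacity, in J/(kg·K)): m²/(s²·K)
  ΔT (temperature change): K

Multiplying the contributions: [kg] · [m²/(s²·K)] · [K]
Adding exponents of each base unit: kg: 1, m: 2, s: -2
SI base units of heat: kg·m²/s²

Answer: kg·m²/s²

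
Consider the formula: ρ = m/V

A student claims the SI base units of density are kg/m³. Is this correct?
Units of each symbol in ρ = m/V:
  m (mass): kg
  V (volume): m³  → in the denominator, contributes 1/m³

Multiplying the contributions: [kg] · [1/m³]
Adding exponents of each base unit: kg: 1, m: -3
SI base units of density: kg/m³

The claimed units kg/m³ match the derived units, so the claim is correct.

Answer: Yes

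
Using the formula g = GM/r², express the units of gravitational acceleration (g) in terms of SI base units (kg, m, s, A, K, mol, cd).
Units of each symbol in g = GM/r²:
  G (gravitational constant): m³/(kg·s²)
  M (mass): kg
  r (distance): m  → to the power 2 in the denominator, contributes 1/m²

Multiplying the contributions: [m³/(kg·s²)] · [kg] · [1/m²]
Adding exponents of each base unit: m: 1, s: -2
SI base units of gravitational acceleration: m/s²

Answer: m/s²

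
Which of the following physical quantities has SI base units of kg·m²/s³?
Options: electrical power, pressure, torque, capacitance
Checking the SI base units of each option:
  electrical power (P = IV): kg·m²/s³  ✓ matches
  pressure (P = F/A): kg/(m·s²)  ✗
  torque (τ = Fr): kg·m²/s²  ✗
  capacitance (C = Q/V): s⁴·A²/(kg·m²)  ✗

Only electrical power has units kg·m²/s³.

Answer: electrical power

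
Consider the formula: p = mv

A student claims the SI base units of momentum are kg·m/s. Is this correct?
Units of each symbol in p = mv:
  m (mass): kg
  v (velocity): m/s

Multiplying the contributions: [kg] · [m/s]
Adding exponents of each base unit: kg: 1, m: 1, s: -1
SI base units of momentum: kg·m/s

The claimed units kg·m/s match the derived units, so the claim is correct.

Answer: Yes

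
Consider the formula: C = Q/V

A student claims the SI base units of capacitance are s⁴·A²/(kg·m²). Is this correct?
Units of each symbol in C = Q/V:
  Q (charge, in coulombs): s·A
  V (voltage, in volts): kg·m²/(s³·A)  → in the denominator, contributes s³·A/(kg·m²)

Multiplying the contributions: [s·A] · [s³·A/(kg·m²)]
Adding exponents of each base unit: kg: -1, m: -2, s: 4, A: 2
SI base units of capacitance: s⁴·A²/(kg·m²)

The claimed units s⁴·A²/(kg·m²) match the derived units, so the claim is correct.

Answer: Yes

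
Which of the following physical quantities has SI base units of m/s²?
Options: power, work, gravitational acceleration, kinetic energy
Checking the SI base units of each option:
  power (P = W/t): kg·m²/s³  ✗
  work (W = Fd): kg·m²/s²  ✗
  gravitational acceleration (g = GM/r²): m/s²  ✓ matches
  kinetic energy (E = ½mv²): kg·m²/s²  ✗

Only gravitational acceleration has units m/s².

Answer: gravitational acceleration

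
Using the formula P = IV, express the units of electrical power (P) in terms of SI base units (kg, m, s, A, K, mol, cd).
Units of each symbol in P = IV:
  I (current): A
  V (voltage, in volts): kg·m²/(s³·A)

Multiplying the contributions: [A] · [kg·m²/(s³·A)]
Adding exponents of each base unit: kg: 1, m: 2, s: -3
SI base units of electrical power: kg·m²/s³

Answer: kg·m²/s³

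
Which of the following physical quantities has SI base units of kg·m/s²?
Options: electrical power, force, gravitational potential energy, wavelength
Checking the SI base units of each option:
  electrical power (P = IV): kg·m²/s³  ✗
  force (F = ma): kg·m/s²  ✓ matches
  gravitational potential energy (U = -GMm/r): kg·m²/s²  ✗
  wavelength (λ = v/f): m  ✗

Only force has units kg·m/s².

Answer: force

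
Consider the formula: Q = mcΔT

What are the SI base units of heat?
Units of each symbol in Q = mcΔT:
  m (mass): kg
  c (specific heat capacity, in J/(kg·K)): m²/(s²·K)
  ΔT (temperature change): K

Multiplying the contributions: [kg] · [m²/(s²·K)] · [K]
Adding exponents of each base unit: kg: 1, m: 2, s: -2
SI base units of heat: kg·m²/s²

Answer: kg·m²/s²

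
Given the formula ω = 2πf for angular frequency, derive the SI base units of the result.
Units of each symbol in ω = 2πf:
  f (frequency): 1/s
  The factor 2π is dimensionless.

Multiplying the contributions: [1/s]
Adding exponents of each base unit: s: -1
SI base units of angular frequency: 1/s

Answer: 1/s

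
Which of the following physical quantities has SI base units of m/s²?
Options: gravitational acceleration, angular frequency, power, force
Checking the SI base units of each option:
  gravitational acceleration (g = GM/r²): m/s²  ✓ matches
  angular frequency (ω = 2πf): 1/s  ✗
  power (P = W/t): kg·m²/s³  ✗
  force (F = ma): kg·m/s²  ✗

Only gravitational acceleration has units m/s².

Answer: gravitational acceleration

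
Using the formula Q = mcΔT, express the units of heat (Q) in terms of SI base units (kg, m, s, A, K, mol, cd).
Units of each symbol in Q = mcΔT:
  m (mass): kg
  c (specific heat capacity, in J/(kg·K)): m²/(s²·K)
  ΔT (temperature change): K

Multiplying the contributions: [kg] · [m²/(s²·K)] · [K]
Adding exponents of each base unit: kg: 1, m: 2, s: -2
SI base units of heat: kg·m²/s²

Answer: kg·m²/s²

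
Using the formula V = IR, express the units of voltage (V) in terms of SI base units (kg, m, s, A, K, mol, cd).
Units of each symbol in V = IR:
  I (current): A
  R (resistance, in ohms): kg·m²/(s³·A²)

Multiplying the contributions: [A] · [kg·m²/(s³·A²)]
Adding exponents of each base unit: kg: 1, m: 2, s: -3, A: -1
SI base units of voltage: kg·m²/(s³·A)

Answer: kg·m²/(s³·A)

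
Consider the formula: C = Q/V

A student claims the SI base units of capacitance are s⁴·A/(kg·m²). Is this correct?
Units of each symbol in C = Q/V:
  Q (charge, in coulombs): s·A
  V (voltage, in volts): kg·m²/(s³·A)  → in the denominator, contributes s³·A/(kg·m²)

Multiplying the contributions: [s·A] · [s³·A/(kg·m²)]
Adding exponents of each base unit: kg: -1, m: -2, s: 4, A: 2
SI base units of capacitance: s⁴·A²/(kg·m²)

The claimed units s⁴·A/(kg·m²) (exponents kg: -1, m: -2, s: 4, A: 1) do not match the derived units s⁴·A²/(kg·m²) (exponents kg: -1, m: -2, s: 4, A: 2), so the claim is incorrect.

Answer: No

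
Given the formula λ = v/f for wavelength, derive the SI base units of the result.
Units of each symbol in λ = v/f:
  v (wave speed): m/s
  f (frequency): 1/s  → in the denominator, contributes s

Multiplying the contributions: [m/s] · [s]
Adding exponents of each base unit: m: 1
SI base units of wavelength: m

Answer: m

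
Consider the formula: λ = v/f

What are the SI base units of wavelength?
Units of each symbol in λ = v/f:
  v (wave speed): m/s
  f (frequency): 1/s  → in the denominator, contributes s

Multiplying the contributions: [m/s] · [s]
Adding exponents of each base unit: m: 1
SI base units of wavelength: m

Answer: m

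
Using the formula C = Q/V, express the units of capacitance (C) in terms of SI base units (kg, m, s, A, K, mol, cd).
Units of each symbol in C = Q/V:
  Q (charge, in coulombs): s·A
  V (voltage, in volts): kg·m²/(s³·A)  → in the denominator, contributes s³·A/(kg·m²)

Multiplying the contributions: [s·A] · [s³·A/(kg·m²)]
Adding exponents of each base unit: kg: -1, m: -2, s: 4, A: 2
SI base units of capacitance: s⁴·A²/(kg·m²)

Answer: s⁴·A²/(kg·m²)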